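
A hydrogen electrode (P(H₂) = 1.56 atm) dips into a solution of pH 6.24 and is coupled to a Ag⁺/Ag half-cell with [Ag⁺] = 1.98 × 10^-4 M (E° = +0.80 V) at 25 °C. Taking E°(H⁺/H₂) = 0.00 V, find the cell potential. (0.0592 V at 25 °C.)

The Ag⁺/Ag couple is the cathode, so E°_cell = 0.80 V; n = 2.
[H⁺] = 10^(−6.24) = 5.8 × 10^-7 M, and Q = [H⁺]^2 / ([Ag⁺]^2·P(H₂)) = 5.41 × 10^-6.
E = E° − (0.0592/2) log Q = 0.80 − (0.0592/2)(-5.266) = 0.956 V.

0.96 V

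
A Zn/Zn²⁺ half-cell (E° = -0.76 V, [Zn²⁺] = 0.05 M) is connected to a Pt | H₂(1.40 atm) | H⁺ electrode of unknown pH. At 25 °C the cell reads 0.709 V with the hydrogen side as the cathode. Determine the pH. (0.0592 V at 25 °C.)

E°_cell = 0.76 V and n = 2.
log Q = n(E° − E)/0.0592 = 2×(0.76 − 0.709)/0.0592 = 1.723.
With Q = [Zn²⁺]·P(H₂) / [H⁺]^2, solving for [H⁺] gives log[H⁺] = -1.439, so pH = 1.44.

pH = 1.44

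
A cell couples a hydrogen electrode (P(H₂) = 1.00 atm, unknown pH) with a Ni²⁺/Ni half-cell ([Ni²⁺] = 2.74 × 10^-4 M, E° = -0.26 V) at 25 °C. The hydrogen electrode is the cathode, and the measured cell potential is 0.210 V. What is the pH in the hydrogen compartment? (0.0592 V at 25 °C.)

E°_cell = 0.26 V and n = 2.
log Q = n(E° − E)/0.0592 = 2×(0.26 − 0.210)/0.0592 = 1.689.
With Q = [Ni²⁺]·P(H₂) / [H⁺]^2, solving for [H⁺] gives log[H⁺] = -2.626, so pH = 2.63.

pH = 2.63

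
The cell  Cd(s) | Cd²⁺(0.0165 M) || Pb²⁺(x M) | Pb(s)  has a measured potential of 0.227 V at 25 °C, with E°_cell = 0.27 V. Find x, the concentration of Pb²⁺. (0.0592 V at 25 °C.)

5.8 × 10^-4 M

From the Nernst equation, log Q = n(E° − E)/0.0592 = 2(0.27 − 0.227)/0.0592 = 1.453, so Q = 28.4.
With Q = [Cd²⁺]/[Pb²⁺] and the known concentrations, [Pb²⁺] in the denominator gives [Pb²⁺] = 5.8 × 10^-4 M.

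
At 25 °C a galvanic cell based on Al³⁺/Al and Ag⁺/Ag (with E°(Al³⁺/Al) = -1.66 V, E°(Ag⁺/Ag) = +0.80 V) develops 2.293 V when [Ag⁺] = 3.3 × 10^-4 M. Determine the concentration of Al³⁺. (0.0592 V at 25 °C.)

From the Nernst equation, log Q = n(E° − E)/0.0592 = 3(2.46 − 2.293)/0.0592 = 8.463, so Q = 2.9 × 10^8.
With Q = [Al³⁺]/[Ag⁺]^3 and the known concentrations, [Al³⁺] in the numerator gives [Al³⁺] = 0.01 M.

0.01 M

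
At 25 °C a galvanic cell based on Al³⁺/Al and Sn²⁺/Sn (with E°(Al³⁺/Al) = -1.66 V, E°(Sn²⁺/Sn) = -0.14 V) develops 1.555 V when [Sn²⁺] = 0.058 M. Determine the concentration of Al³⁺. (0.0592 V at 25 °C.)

2.4 × 10^-4 M

From the Nernst equation, log Q = n(E° − E)/0.0592 = 6(1.52 − 1.555)/0.0592 = -3.547, so Q = 2.84 × 10^-4.
With Q = [Al³⁺]^2/[Sn²⁺]^3 and the known concentrations, [Al³⁺]^2 in the numerator gives [Al³⁺] = 2.4 × 10^-4 M.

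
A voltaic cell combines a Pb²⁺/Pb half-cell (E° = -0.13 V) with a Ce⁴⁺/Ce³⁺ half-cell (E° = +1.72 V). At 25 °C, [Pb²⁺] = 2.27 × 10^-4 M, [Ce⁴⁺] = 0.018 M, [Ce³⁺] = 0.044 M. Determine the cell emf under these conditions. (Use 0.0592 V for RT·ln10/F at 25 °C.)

The Ce⁴⁺/Ce³⁺ couple has the higher reduction potential and acts as the cathode, so E°_cell = +1.72 − (-0.13) = 1.85 V.
Balancing electrons gives n = 2; the reaction quotient is Q = [Pb²⁺]·[Ce³⁺]^2/[Ce⁴⁺]^2 = 0.00136.
At 25 °C, E = E° − (0.0592/n) log Q = 1.85 − (0.0592/2)(-2.868) = 1.850 + 0.085 = 1.935 V.

1.93 V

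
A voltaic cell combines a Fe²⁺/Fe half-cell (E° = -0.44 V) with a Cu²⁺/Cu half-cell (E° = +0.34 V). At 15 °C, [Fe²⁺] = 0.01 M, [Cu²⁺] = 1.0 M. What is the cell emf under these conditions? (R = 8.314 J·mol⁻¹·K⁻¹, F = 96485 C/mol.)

The Cu²⁺/Cu couple has the higher reduction potential and acts as the cathode, so E°_cell = +0.34 − (-0.44) = 0.78 V.
Balancing electrons gives n = 2; the reaction quotient is Q = [Fe²⁺]/[Cu²⁺] = 0.0100.
E = E° − (RT/nF) ln Q = 0.78 − (8.314×288)/(2×96485) × (-4.605) = 0.780 + 0.057 = 0.837 V.

0.837 V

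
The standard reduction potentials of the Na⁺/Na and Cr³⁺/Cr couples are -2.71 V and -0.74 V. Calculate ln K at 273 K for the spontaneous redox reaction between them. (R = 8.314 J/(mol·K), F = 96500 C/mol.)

E°_cell = -0.74 − (-2.71) = 1.97 V, with n = 3 electrons transferred.
At equilibrium E = 0, so the Nernst equation gives ln K = nFE°/RT = (3)(96500)(1.97)/((8.314)(273)) = 251.27.

ln K = 251.3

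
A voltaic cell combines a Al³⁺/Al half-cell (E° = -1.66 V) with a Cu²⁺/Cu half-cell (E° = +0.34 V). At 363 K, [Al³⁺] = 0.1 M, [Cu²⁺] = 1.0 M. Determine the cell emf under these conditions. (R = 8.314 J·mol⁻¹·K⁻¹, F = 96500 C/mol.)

2.02 V

The Cu²⁺/Cu couple has the higher reduction potential and acts as the cathode, so E°_cell = +0.34 − (-1.66) = 2.00 V.
Balancing electrons gives n = 6; the reaction quotient is Q = [Al³⁺]^2/[Cu²⁺]^3 = 0.0100.
E = E° − (RT/nF) ln Q = 2.00 − (8.314×363)/(6×96500) × (-4.605) = 2.000 + 0.024 = 2.024 V.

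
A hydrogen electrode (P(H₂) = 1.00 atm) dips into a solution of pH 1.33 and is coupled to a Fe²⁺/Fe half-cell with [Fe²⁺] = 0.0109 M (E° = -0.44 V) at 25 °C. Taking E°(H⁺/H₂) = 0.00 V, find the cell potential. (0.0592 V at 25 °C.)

The hydrogen couple is the cathode, so E°_cell = 0.44 V; n = 2.
[H⁺] = 10^(−1.33) = 0.047 M, and Q = [Fe²⁺]·P(H₂) / [H⁺]^2 = 4.98.
E = E° − (0.0592/2) log Q = 0.44 − (0.0592/2)(0.697) = 0.419 V.

0.42 V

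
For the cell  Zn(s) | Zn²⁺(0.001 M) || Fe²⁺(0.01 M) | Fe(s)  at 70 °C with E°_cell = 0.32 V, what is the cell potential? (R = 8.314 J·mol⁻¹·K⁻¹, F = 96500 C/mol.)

Balancing electrons gives n = 2; the reaction quotient is Q = [Zn²⁺]/[Fe²⁺] = 0.100.
E = E° − (RT/nF) ln Q = 0.32 − (8.314×343)/(2×96500) × (-2.303) = 0.320 + 0.034 = 0.354 V.

0.354 V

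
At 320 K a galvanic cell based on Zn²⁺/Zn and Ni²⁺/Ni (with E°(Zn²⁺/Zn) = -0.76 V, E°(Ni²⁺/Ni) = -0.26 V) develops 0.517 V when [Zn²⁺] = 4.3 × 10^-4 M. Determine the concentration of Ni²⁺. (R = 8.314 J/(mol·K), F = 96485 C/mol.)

0.0015 M

From the Nernst equation, ln Q = nF(E° − E)/RT = 2×96485×(0.50 − 0.517)/(8.314×320) = -1.233, so Q = 0.291.
With Q = [Zn²⁺]/[Ni²⁺] and the known concentrations, [Ni²⁺] in the denominator gives [Ni²⁺] = 0.0015 M.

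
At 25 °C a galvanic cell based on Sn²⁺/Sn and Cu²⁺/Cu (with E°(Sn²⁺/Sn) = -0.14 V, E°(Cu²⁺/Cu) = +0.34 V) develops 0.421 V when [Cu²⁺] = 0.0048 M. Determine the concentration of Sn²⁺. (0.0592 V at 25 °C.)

From the Nernst equation, log Q = n(E° − E)/0.0592 = 2(0.48 − 0.421)/0.0592 = 1.993, so Q = 98.5.
With Q = [Sn²⁺]/[Cu²⁺] and the known concentrations, [Sn²⁺] in the numerator gives [Sn²⁺] = 0.47 M.

0.47 M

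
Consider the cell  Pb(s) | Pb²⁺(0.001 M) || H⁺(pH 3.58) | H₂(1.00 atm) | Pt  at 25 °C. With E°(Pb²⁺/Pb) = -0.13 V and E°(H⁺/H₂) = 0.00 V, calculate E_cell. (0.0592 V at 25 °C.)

0.007 V

The hydrogen couple is the cathode, so E°_cell = 0.13 V; n = 2.
[H⁺] = 10^(−3.58) = 2.6 × 10^-4 M, and Q = [Pb²⁺]·P(H₂) / [H⁺]^2 = 1.45 × 10^4.
E = E° − (0.0592/2) log Q = 0.13 − (0.0592/2)(4.160) = 0.007 V.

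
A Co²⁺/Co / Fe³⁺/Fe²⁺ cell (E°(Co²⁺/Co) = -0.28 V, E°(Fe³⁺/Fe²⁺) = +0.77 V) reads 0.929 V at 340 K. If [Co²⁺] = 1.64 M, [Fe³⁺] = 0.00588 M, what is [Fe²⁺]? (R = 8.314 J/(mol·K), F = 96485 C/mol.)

From the Nernst equation, ln Q = nF(E° − E)/RT = 2×96485×(1.05 − 0.929)/(8.314×340) = 8.260, so Q = 3870.
With Q = [Co²⁺]·[Fe²⁺]^2/[Fe³⁺]^2 and the known concentrations, [Fe²⁺]^2 in the numerator gives [Fe²⁺] = 0.29 M.

0.29 M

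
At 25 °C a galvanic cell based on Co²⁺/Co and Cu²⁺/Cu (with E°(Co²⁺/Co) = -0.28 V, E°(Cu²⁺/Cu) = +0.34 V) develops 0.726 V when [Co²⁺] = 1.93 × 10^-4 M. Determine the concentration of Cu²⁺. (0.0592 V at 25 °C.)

From the Nernst equation, log Q = n(E° − E)/0.0592 = 2(0.62 − 0.726)/0.0592 = -3.581, so Q = 2.62 × 10^-4.
With Q = [Co²⁺]/[Cu²⁺] and the known concentrations, [Cu²⁺] in the denominator gives [Cu²⁺] = 0.74 M.

0.74 M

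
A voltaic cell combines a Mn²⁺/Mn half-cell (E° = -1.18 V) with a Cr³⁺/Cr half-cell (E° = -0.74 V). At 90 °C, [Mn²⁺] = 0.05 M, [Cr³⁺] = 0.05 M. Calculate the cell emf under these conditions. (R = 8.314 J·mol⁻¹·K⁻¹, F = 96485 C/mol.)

The Cr³⁺/Cr couple has the higher reduction potential and acts as the cathode, so E°_cell = -0.74 − (-1.18) = 0.44 V.
Balancing electrons gives n = 6; the reaction quotient is Q = [Mn²⁺]^3/[Cr³⁺]^2 = 0.0500.
E = E° − (RT/nF) ln Q = 0.44 − (8.314×363)/(6×96485) × (-2.996) = 0.440 + 0.016 = 0.456 V.

0.456 V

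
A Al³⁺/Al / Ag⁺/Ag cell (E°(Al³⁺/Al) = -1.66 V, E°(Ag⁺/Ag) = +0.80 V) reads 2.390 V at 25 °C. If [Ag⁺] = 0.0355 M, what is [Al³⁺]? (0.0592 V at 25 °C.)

From the Nernst equation, log Q = n(E° − E)/0.0592 = 3(2.46 − 2.390)/0.0592 = 3.547, so Q = 3530.
With Q = [Al³⁺]/[Ag⁺]^3 and the known concentrations, [Al³⁺] in the numerator gives [Al³⁺] = 0.16 M.

0.16 M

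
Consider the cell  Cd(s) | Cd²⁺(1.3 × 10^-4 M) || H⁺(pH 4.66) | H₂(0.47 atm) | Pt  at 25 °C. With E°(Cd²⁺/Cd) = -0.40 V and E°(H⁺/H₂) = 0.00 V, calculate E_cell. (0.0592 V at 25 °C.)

0.25 V

The hydrogen couple is the cathode, so E°_cell = 0.40 V; n = 2.
[H⁺] = 10^(−4.66) = 2.2 × 10^-5 M, and Q = [Cd²⁺]·P(H₂) / [H⁺]^2 = 1.28 × 10^5.
E = E° − (0.0592/2) log Q = 0.40 − (0.0592/2)(5.106) = 0.249 V.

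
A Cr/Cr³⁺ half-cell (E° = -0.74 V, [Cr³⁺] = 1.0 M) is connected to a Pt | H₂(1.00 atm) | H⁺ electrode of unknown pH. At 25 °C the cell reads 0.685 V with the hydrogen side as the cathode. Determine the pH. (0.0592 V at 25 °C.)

E°_cell = 0.74 V and n = 6.
log Q = n(E° − E)/0.0592 = 6×(0.74 − 0.685)/0.0592 = 5.574.
With Q = [Cr³⁺]^2·P(H₂)^3 / [H⁺]^6, solving for [H⁺] gives log[H⁺] = -0.929, so pH = 0.93.

pH = 0.93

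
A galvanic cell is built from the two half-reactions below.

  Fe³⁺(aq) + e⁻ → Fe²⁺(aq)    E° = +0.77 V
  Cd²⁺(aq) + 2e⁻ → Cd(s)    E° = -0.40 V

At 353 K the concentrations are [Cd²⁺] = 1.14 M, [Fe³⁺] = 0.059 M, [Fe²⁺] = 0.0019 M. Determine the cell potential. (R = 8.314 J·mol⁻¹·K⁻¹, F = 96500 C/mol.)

1.27 V

The Fe³⁺/Fe²⁺ couple has the higher reduction potential and acts as the cathode, so E°_cell = +0.77 − (-0.40) = 1.17 V.
Balancing electrons gives n = 2; the reaction quotient is Q = [Cd²⁺]·[Fe²⁺]^2/[Fe³⁺]^2 = 0.00118.
E = E° − (RT/nF) ln Q = 1.17 − (8.314×353)/(2×96500) × (-6.740) = 1.170 + 0.102 = 1.272 V.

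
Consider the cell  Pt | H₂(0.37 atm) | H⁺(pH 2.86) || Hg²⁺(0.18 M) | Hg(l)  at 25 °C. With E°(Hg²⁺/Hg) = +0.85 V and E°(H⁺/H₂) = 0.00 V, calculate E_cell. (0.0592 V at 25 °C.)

0.98 V

The Hg²⁺/Hg couple is the cathode, so E°_cell = 0.85 V; n = 2.
[H⁺] = 10^(−2.86) = 0.0014 M, and Q = [H⁺]^2 / ([Hg²⁺]·P(H₂)) = 2.86 × 10^-5.
E = E° − (0.0592/2) log Q = 0.85 − (0.0592/2)(-4.543) = 0.984 V.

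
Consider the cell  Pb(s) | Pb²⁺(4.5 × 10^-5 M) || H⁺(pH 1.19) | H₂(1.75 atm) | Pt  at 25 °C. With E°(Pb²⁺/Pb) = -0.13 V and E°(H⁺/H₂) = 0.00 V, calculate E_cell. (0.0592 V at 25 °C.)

The hydrogen couple is the cathode, so E°_cell = 0.13 V; n = 2.
[H⁺] = 10^(−1.19) = 0.065 M, and Q = [Pb²⁺]·P(H₂) / [H⁺]^2 = 0.0189.
E = E° − (0.0592/2) log Q = 0.13 − (0.0592/2)(-1.724) = 0.181 V.

0.18 V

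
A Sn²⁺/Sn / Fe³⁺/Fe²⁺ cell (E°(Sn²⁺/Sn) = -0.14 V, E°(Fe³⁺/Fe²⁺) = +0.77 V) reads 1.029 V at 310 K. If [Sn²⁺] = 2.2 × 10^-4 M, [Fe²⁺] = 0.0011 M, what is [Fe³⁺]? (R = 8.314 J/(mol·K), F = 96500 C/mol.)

0.0014 M

From the Nernst equation, ln Q = nF(E° − E)/RT = 2×96500×(0.91 − 1.029)/(8.314×310) = -8.911, so Q = 1.35 × 10^-4.
With Q = [Sn²⁺]·[Fe²⁺]^2/[Fe³⁺]^2 and the known concentrations, [Fe³⁺]^2 in the denominator gives [Fe³⁺] = 0.0014 M.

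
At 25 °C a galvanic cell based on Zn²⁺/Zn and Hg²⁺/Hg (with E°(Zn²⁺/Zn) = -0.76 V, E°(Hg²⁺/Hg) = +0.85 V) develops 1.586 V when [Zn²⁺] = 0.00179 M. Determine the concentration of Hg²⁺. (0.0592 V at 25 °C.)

From the Nernst equation, log Q = n(E° − E)/0.0592 = 2(1.61 − 1.586)/0.0592 = 0.811, so Q = 6.47.
With Q = [Zn²⁺]/[Hg²⁺] and the known concentrations, [Hg²⁺] in the denominator gives [Hg²⁺] = 2.8 × 10^-4 M.

2.8 × 10^-4 M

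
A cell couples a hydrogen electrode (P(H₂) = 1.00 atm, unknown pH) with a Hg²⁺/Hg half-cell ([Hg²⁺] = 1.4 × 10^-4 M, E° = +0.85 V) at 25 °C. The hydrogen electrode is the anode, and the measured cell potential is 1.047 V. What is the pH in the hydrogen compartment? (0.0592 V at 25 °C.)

E°_cell = 0.85 V and n = 2.
log Q = n(E° − E)/0.0592 = 2×(0.85 − 1.047)/0.0592 = -6.655.
With Q = [H⁺]^2 / ([Hg²⁺]·P(H₂)), solving for [H⁺] gives log[H⁺] = -5.255, so pH = 5.25.

pH = 5.25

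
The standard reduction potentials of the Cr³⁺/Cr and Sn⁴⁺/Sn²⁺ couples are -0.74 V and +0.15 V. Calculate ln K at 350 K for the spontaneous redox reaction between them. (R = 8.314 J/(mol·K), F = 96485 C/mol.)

ln K = 177.1

E°_cell = +0.15 − (-0.74) = 0.89 V, with n = 6 electrons transferred.
At equilibrium E = 0, so the Nernst equation gives ln K = nFE°/RT = (6)(96485)(0.89)/((8.314)(350)) = 177.06.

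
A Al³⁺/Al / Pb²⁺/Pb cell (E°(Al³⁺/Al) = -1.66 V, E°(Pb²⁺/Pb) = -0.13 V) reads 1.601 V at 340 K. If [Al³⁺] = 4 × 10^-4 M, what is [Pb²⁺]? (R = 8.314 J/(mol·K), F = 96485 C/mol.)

From the Nernst equation, ln Q = nF(E° − E)/RT = 6×96485×(1.53 − 1.601)/(8.314×340) = -14.541, so Q = 4.84 × 10^-7.
With Q = [Al³⁺]^2/[Pb²⁺]^3 and the known concentrations, [Pb²⁺]^3 in the denominator gives [Pb²⁺] = 0.69 M.

0.69 M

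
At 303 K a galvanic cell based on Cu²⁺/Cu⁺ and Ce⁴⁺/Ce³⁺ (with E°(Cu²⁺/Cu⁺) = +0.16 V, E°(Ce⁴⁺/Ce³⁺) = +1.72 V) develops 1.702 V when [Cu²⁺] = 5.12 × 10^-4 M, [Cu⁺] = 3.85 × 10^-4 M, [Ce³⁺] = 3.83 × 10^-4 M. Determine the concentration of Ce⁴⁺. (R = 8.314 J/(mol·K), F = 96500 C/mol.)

0.12 M

From the Nernst equation, ln Q = nF(E° − E)/RT = 1×96500×(1.56 − 1.702)/(8.314×303) = -5.440, so Q = 0.00434.
With Q = [Cu²⁺]·[Ce³⁺]/([Cu⁺]·[Ce⁴⁺]) and the known concentrations, [Ce⁴⁺] in the denominator gives [Ce⁴⁺] = 0.12 M.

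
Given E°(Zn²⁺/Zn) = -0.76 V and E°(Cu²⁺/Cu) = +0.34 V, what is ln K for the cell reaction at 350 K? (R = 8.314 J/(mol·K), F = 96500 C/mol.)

E°_cell = +0.34 − (-0.76) = 1.10 V, with n = 2 electrons transferred.
At equilibrium E = 0, so the Nernst equation gives ln K = nFE°/RT = (2)(96500)(1.10)/((8.314)(350)) = 72.96.

ln K = 73.0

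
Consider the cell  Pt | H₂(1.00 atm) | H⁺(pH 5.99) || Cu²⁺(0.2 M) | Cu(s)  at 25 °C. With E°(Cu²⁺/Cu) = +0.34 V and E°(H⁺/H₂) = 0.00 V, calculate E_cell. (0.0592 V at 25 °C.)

0.67 V

The Cu²⁺/Cu couple is the cathode, so E°_cell = 0.34 V; n = 2.
[H⁺] = 10^(−5.99) = 1 × 10^-6 M, and Q = [H⁺]^2 / ([Cu²⁺]·P(H₂)) = 5.24 × 10^-12.
E = E° − (0.0592/2) log Q = 0.34 − (0.0592/2)(-11.281) = 0.674 V.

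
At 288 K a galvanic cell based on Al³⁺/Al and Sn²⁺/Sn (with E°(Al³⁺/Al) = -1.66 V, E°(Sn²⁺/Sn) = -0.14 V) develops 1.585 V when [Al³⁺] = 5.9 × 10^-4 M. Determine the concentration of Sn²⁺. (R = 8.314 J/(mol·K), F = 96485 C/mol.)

1.3 M

From the Nernst equation, ln Q = nF(E° − E)/RT = 6×96485×(1.52 − 1.585)/(8.314×288) = -15.715, so Q = 1.5 × 10^-7.
With Q = [Al³⁺]^2/[Sn²⁺]^3 and the known concentrations, [Sn²⁺]^3 in the denominator gives [Sn²⁺] = 1.3 M.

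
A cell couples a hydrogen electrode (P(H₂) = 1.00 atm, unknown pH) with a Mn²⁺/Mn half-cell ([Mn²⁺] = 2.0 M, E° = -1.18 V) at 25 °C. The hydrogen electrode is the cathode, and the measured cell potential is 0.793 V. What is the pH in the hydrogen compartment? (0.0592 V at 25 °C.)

pH = 6.39

E°_cell = 1.18 V and n = 2.
log Q = n(E° − E)/0.0592 = 2×(1.18 − 0.793)/0.0592 = 13.074.
With Q = [Mn²⁺]·P(H₂) / [H⁺]^2, solving for [H⁺] gives log[H⁺] = -6.387, so pH = 6.39.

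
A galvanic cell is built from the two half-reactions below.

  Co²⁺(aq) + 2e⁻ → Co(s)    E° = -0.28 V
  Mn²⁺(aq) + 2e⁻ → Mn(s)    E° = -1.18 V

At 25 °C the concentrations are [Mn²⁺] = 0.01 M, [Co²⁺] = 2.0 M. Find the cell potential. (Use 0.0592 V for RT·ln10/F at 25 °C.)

0.968 V

The Co²⁺/Co couple has the higher reduction potential and acts as the cathode, so E°_cell = -0.28 − (-1.18) = 0.90 V.
Balancing electrons gives n = 2; the reaction quotient is Q = [Mn²⁺]/[Co²⁺] = 0.00500.
At 25 °C, E = E° − (0.0592/n) log Q = 0.90 − (0.0592/2)(-2.301) = 0.900 + 0.068 = 0.968 V.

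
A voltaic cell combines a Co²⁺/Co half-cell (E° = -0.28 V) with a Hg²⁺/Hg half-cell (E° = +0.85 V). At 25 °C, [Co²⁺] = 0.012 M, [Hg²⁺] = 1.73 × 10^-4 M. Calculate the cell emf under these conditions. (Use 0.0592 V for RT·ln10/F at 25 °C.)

1.08 V

The Hg²⁺/Hg couple has the higher reduction potential and acts as the cathode, so E°_cell = +0.85 − (-0.28) = 1.13 V.
Balancing electrons gives n = 2; the reaction quotient is Q = [Co²⁺]/[Hg²⁺] = 69.4.
At 25 °C, E = E° − (0.0592/n) log Q = 1.13 − (0.0592/2)(1.841) = 1.130 − 0.054 = 1.076 V.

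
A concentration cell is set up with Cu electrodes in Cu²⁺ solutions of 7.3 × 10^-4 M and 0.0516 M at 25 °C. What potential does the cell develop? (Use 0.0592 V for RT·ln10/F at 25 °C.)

Both half-cells are Cu²⁺/Cu, so E°_cell = 0. The concentrated side is the cathode; the cell reaction moves Cu²⁺ from high to low concentration with n = 2.
Q = [Cu²⁺]_dilute/[Cu²⁺]_conc = 7.3 × 10^-4/0.0516 = 0.0141.
E = 0 − (0.0592/2) log Q = −(0.0592/2)(-1.849) = 0.0547 V.

0.055 V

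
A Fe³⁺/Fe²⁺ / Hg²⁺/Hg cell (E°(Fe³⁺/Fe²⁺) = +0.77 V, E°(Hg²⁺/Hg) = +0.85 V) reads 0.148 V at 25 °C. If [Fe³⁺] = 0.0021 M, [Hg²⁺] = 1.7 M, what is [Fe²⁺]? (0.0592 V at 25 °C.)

From the Nernst equation, log Q = n(E° − E)/0.0592 = 2(0.08 − 0.148)/0.0592 = -2.297, so Q = 0.00504.
With Q = [Fe³⁺]^2/([Fe²⁺]^2·[Hg²⁺]) and the known concentrations, [Fe²⁺]^2 in the denominator gives [Fe²⁺] = 0.023 M.

0.023 M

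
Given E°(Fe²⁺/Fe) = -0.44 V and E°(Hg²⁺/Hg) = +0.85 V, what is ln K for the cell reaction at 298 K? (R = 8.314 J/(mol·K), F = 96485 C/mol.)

ln K = 100.5

E°_cell = +0.85 − (-0.44) = 1.29 V, with n = 2 electrons transferred.
At equilibrium E = 0, so the Nernst equation gives ln K = nFE°/RT = (2)(96485)(1.29)/((8.314)(298)) = 100.47.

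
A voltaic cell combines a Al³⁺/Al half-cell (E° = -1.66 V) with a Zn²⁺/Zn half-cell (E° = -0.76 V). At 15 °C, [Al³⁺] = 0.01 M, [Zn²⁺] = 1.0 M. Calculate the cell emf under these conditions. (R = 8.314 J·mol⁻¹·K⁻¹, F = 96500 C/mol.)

The Zn²⁺/Zn couple has the higher reduction potential and acts as the cathode, so E°_cell = -0.76 − (-1.66) = 0.90 V.
Balancing electrons gives n = 6; the reaction quotient is Q = [Al³⁺]^2/[Zn²⁺]^3 = 1 × 10^-4.
E = E° − (RT/nF) ln Q = 0.90 − (8.314×288)/(6×96500) × (-9.210) = 0.900 + 0.038 = 0.938 V.

0.938 V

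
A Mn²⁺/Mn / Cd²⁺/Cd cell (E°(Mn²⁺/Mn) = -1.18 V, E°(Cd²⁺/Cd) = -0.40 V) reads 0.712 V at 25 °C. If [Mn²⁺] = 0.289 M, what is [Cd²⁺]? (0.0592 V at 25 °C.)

From the Nernst equation, log Q = n(E° − E)/0.0592 = 2(0.78 − 0.712)/0.0592 = 2.297, so Q = 198.
With Q = [Mn²⁺]/[Cd²⁺] and the known concentrations, [Cd²⁺] in the denominator gives [Cd²⁺] = 0.0015 M.

0.0015 M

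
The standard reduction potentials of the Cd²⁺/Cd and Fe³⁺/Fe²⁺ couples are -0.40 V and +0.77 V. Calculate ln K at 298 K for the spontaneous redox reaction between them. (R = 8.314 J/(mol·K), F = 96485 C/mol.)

ln K = 91.1

E°_cell = +0.77 − (-0.40) = 1.17 V, with n = 2 electrons transferred.
At equilibrium E = 0, so the Nernst equation gives ln K = nFE°/RT = (2)(96485)(1.17)/((8.314)(298)) = 91.13.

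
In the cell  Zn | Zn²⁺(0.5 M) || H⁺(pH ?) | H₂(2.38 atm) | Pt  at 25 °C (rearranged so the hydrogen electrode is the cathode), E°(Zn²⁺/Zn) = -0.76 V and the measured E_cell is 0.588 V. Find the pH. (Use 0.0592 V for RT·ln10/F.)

pH = 2.87

E°_cell = 0.76 V and n = 2.
log Q = n(E° − E)/0.0592 = 2×(0.76 − 0.588)/0.0592 = 5.811.
With Q = [Zn²⁺]·P(H₂) / [H⁺]^2, solving for [H⁺] gives log[H⁺] = -2.868, so pH = 2.87.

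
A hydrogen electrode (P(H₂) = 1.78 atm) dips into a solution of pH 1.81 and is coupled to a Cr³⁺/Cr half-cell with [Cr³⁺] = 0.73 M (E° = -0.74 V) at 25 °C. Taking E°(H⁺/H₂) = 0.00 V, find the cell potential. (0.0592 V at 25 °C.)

0.63 V

The hydrogen couple is the cathode, so E°_cell = 0.74 V; n = 6.
[H⁺] = 10^(−1.81) = 0.015 M, and Q = [Cr³⁺]^2·P(H₂)^3 / [H⁺]^6 = 2.18 × 10^11.
E = E° − (0.0592/6) log Q = 0.74 − (0.0592/6)(11.338) = 0.628 V.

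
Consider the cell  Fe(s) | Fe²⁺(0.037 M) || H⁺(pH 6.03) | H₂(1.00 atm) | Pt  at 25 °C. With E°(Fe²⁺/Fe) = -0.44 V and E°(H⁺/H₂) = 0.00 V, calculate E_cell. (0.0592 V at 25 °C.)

0.13 V

The hydrogen couple is the cathode, so E°_cell = 0.44 V; n = 2.
[H⁺] = 10^(−6.03) = 9.3 × 10^-7 M, and Q = [Fe²⁺]·P(H₂) / [H⁺]^2 = 4.25 × 10^10.
E = E° − (0.0592/2) log Q = 0.44 − (0.0592/2)(10.628) = 0.125 V.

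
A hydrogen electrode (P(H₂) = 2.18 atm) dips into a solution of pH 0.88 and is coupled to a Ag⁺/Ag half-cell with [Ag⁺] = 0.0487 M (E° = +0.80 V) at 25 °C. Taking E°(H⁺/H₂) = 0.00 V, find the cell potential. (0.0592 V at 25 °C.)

The Ag⁺/Ag couple is the cathode, so E°_cell = 0.80 V; n = 2.
[H⁺] = 10^(−0.88) = 0.13 M, and Q = [H⁺]^2 / ([Ag⁺]^2·P(H₂)) = 3.36.
E = E° − (0.0592/2) log Q = 0.80 − (0.0592/2)(0.526) = 0.784 V.

0.78 V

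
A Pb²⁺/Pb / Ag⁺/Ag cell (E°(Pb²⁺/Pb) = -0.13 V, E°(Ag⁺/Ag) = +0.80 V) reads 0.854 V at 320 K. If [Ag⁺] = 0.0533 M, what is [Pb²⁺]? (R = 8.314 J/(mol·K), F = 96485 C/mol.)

0.7 M

From the Nernst equation, ln Q = nF(E° − E)/RT = 2×96485×(0.93 − 0.854)/(8.314×320) = 5.512, so Q = 248.
With Q = [Pb²⁺]/[Ag⁺]^2 and the known concentrations, [Pb²⁺] in the numerator gives [Pb²⁺] = 0.7 M.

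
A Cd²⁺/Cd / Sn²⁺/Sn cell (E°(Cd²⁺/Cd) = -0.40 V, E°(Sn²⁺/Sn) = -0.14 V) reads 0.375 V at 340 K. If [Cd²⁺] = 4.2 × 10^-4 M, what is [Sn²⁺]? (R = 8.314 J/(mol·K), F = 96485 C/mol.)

1.1 M

From the Nernst equation, ln Q = nF(E° − E)/RT = 2×96485×(0.26 − 0.375)/(8.314×340) = -7.851, so Q = 3.9 × 10^-4.
With Q = [Cd²⁺]/[Sn²⁺] and the known concentrations, [Sn²⁺] in the denominator gives [Sn²⁺] = 1.1 M.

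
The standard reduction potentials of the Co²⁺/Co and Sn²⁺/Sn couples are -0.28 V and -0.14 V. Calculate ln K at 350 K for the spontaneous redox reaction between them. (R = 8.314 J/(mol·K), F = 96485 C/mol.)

E°_cell = -0.14 − (-0.28) = 0.14 V, with n = 2 electrons transferred.
At equilibrium E = 0, so the Nernst equation gives ln K = nFE°/RT = (2)(96485)(0.14)/((8.314)(350)) = 9.28.

ln K = 9.3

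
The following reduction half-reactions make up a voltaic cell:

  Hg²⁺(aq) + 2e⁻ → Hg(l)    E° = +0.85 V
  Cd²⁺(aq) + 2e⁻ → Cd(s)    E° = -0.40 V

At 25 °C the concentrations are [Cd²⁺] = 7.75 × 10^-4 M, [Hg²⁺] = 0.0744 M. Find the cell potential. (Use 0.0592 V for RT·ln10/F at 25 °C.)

1.31 V

The Hg²⁺/Hg couple has the higher reduction potential and acts as the cathode, so E°_cell = +0.85 − (-0.40) = 1.25 V.
Balancing electrons gives n = 2; the reaction quotient is Q = [Cd²⁺]/[Hg²⁺] = 0.0104.
At 25 °C, E = E° − (0.0592/n) log Q = 1.25 − (0.0592/2)(-1.982) = 1.250 + 0.059 = 1.309 V.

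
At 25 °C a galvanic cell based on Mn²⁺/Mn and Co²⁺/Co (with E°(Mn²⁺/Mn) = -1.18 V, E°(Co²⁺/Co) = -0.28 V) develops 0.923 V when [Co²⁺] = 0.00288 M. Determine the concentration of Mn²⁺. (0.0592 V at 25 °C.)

From the Nernst equation, log Q = n(E° − E)/0.0592 = 2(0.90 − 0.923)/0.0592 = -0.777, so Q = 0.167.
With Q = [Mn²⁺]/[Co²⁺] and the known concentrations, [Mn²⁺] in the numerator gives [Mn²⁺] = 4.8 × 10^-4 M.

4.8 × 10^-4 M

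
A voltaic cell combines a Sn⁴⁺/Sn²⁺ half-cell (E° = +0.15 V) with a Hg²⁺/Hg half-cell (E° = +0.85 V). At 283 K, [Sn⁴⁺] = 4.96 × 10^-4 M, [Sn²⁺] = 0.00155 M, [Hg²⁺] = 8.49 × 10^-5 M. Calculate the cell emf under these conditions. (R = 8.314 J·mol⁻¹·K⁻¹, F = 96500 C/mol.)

The Hg²⁺/Hg couple has the higher reduction potential and acts as the cathode, so E°_cell = +0.85 − (+0.15) = 0.70 V.
Balancing electrons gives n = 2; the reaction quotient is Q = [Sn⁴⁺]/([Sn²⁺]·[Hg²⁺]) = 3770.
E = E° − (RT/nF) ln Q = 0.70 − (8.314×283)/(2×96500) × (8.235) = 0.700 − 0.100 = 0.600 V.

0.600 V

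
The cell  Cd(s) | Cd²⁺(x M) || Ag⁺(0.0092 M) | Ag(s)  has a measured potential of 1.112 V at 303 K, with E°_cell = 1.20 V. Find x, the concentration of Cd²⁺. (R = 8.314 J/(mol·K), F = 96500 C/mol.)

0.072 M

From the Nernst equation, ln Q = nF(E° − E)/RT = 2×96500×(1.20 − 1.112)/(8.314×303) = 6.742, so Q = 847.
With Q = [Cd²⁺]/[Ag⁺]^2 and the known concentrations, [Cd²⁺] in the numerator gives [Cd²⁺] = 0.072 M.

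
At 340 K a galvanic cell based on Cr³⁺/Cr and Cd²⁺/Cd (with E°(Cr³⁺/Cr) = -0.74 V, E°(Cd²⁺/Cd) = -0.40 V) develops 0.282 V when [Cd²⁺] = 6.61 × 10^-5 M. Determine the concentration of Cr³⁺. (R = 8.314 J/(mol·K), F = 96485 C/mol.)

2 × 10^-4 M

From the Nernst equation, ln Q = nF(E° − E)/RT = 6×96485×(0.34 − 0.282)/(8.314×340) = 11.878, so Q = 1.44 × 10^5.
With Q = [Cr³⁺]^2/[Cd²⁺]^3 and the known concentrations, [Cr³⁺]^2 in the numerator gives [Cr³⁺] = 2 × 10^-4 M.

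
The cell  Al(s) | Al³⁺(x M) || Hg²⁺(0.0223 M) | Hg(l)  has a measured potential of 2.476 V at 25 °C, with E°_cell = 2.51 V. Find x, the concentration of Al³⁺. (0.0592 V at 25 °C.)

From the Nernst equation, log Q = n(E° − E)/0.0592 = 6(2.51 − 2.476)/0.0592 = 3.446, so Q = 2790.
With Q = [Al³⁺]^2/[Hg²⁺]^3 and the known concentrations, [Al³⁺]^2 in the numerator gives [Al³⁺] = 0.18 M.

0.18 M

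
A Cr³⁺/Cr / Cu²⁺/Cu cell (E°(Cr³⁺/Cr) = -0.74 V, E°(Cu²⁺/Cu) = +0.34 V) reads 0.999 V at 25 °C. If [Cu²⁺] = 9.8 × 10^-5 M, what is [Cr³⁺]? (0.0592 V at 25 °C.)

From the Nernst equation, log Q = n(E° − E)/0.0592 = 6(1.08 − 0.999)/0.0592 = 8.209, so Q = 1.62 × 10^8.
With Q = [Cr³⁺]^2/[Cu²⁺]^3 and the known concentrations, [Cr³⁺]^2 in the numerator gives [Cr³⁺] = 0.012 M.

0.012 M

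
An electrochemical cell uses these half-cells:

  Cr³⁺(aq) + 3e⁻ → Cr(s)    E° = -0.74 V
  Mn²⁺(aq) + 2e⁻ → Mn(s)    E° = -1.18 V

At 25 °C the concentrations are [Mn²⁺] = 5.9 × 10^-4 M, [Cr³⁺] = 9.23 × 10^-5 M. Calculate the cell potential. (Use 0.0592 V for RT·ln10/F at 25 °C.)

0.456 V

The Cr³⁺/Cr couple has the higher reduction potential and acts as the cathode, so E°_cell = -0.74 − (-1.18) = 0.44 V.
Balancing electrons gives n = 6; the reaction quotient is Q = [Mn²⁺]^3/[Cr³⁺]^2 = 0.0241.
At 25 °C, E = E° − (0.0592/n) log Q = 0.44 − (0.0592/6)(-1.618) = 0.440 + 0.016 = 0.456 V.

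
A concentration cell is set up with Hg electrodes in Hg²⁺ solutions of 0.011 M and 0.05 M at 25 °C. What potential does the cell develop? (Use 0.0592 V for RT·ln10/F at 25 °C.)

Both half-cells are Hg²⁺/Hg, so E°_cell = 0. The concentrated side is the cathode; the cell reaction moves Hg²⁺ from high to low concentration with n = 2.
Q = [Hg²⁺]_dilute/[Hg²⁺]_conc = 0.011/0.05 = 0.220.
E = 0 − (0.0592/2) log Q = −(0.0592/2)(-0.658) = 0.0195 V.

0.019 V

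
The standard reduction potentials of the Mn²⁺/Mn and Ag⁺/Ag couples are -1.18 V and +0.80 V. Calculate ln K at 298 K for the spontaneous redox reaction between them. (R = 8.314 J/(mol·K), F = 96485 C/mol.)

ln K = 154.2

E°_cell = +0.80 − (-1.18) = 1.98 V, with n = 2 electrons transferred.
At equilibrium E = 0, so the Nernst equation gives ln K = nFE°/RT = (2)(96485)(1.98)/((8.314)(298)) = 154.22.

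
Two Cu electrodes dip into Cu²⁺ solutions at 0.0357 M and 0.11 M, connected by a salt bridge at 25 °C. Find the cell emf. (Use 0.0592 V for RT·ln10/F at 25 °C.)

Both half-cells are Cu²⁺/Cu, so E°_cell = 0. The concentrated side is the cathode; the cell reaction moves Cu²⁺ from high to low concentration with n = 2.
Q = [Cu²⁺]_dilute/[Cu²⁺]_conc = 0.0357/0.11 = 0.325.
E = 0 − (0.0592/2) log Q = −(0.0592/2)(-0.489) = 0.0145 V.

0.014 V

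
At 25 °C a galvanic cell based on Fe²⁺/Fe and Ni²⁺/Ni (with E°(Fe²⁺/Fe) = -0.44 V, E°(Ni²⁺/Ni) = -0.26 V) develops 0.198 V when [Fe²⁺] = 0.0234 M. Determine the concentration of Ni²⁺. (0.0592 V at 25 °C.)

0.095 M

From the Nernst equation, log Q = n(E° − E)/0.0592 = 2(0.18 − 0.198)/0.0592 = -0.608, so Q = 0.247.
With Q = [Fe²⁺]/[Ni²⁺] and the known concentrations, [Ni²⁺] in the denominator gives [Ni²⁺] = 0.095 M.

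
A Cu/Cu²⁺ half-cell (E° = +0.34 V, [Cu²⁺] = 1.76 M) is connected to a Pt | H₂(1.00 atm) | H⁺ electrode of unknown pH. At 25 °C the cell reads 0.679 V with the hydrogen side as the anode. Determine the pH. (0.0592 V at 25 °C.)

E°_cell = 0.34 V and n = 2.
log Q = n(E° − E)/0.0592 = 2×(0.34 − 0.679)/0.0592 = -11.453.
With Q = [H⁺]^2 / ([Cu²⁺]·P(H₂)), solving for [H⁺] gives log[H⁺] = -5.604, so pH = 5.60.

pH = 5.60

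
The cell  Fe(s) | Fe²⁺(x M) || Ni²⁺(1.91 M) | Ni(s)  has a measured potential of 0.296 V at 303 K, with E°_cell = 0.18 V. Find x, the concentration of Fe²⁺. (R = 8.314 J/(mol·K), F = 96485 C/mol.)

2.6 × 10^-4 M

From the Nernst equation, ln Q = nF(E° − E)/RT = 2×96485×(0.18 − 0.296)/(8.314×303) = -8.886, so Q = 1.38 × 10^-4.
With Q = [Fe²⁺]/[Ni²⁺] and the known concentrations, [Fe²⁺] in the numerator gives [Fe²⁺] = 2.6 × 10^-4 M.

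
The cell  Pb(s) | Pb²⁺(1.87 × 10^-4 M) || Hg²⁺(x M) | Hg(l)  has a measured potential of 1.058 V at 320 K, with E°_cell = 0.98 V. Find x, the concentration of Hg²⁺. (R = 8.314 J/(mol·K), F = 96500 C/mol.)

From the Nernst equation, ln Q = nF(E° − E)/RT = 2×96500×(0.98 − 1.058)/(8.314×320) = -5.658, so Q = 0.00349.
With Q = [Pb²⁺]/[Hg²⁺] and the known concentrations, [Hg²⁺] in the denominator gives [Hg²⁺] = 0.054 M.

0.054 M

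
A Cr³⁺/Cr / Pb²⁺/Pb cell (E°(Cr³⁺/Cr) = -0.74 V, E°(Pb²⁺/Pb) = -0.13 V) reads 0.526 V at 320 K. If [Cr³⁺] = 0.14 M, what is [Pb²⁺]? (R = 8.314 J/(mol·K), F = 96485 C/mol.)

6.1 × 10^-4 M

From the Nernst equation, ln Q = nF(E° − E)/RT = 6×96485×(0.61 − 0.526)/(8.314×320) = 18.278, so Q = 8.67 × 10^7.
With Q = [Cr³⁺]^2/[Pb²⁺]^3 and the known concentrations, [Pb²⁺]^3 in the denominator gives [Pb²⁺] = 6.1 × 10^-4 M.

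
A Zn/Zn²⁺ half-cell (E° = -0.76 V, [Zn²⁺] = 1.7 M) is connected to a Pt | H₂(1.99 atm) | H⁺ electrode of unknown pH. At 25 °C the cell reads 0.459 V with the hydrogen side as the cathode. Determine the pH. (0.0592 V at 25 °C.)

pH = 4.82

E°_cell = 0.76 V and n = 2.
log Q = n(E° − E)/0.0592 = 2×(0.76 − 0.459)/0.0592 = 10.169.
With Q = [Zn²⁺]·P(H₂) / [H⁺]^2, solving for [H⁺] gives log[H⁺] = -4.820, so pH = 4.82.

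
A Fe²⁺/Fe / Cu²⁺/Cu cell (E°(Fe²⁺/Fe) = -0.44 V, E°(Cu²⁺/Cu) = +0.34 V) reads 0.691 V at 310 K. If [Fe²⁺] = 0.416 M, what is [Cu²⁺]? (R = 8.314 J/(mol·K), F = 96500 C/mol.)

From the Nernst equation, ln Q = nF(E° − E)/RT = 2×96500×(0.78 − 0.691)/(8.314×310) = 6.665, so Q = 784.
With Q = [Fe²⁺]/[Cu²⁺] and the known concentrations, [Cu²⁺] in the denominator gives [Cu²⁺] = 5.3 × 10^-4 M.

5.3 × 10^-4 M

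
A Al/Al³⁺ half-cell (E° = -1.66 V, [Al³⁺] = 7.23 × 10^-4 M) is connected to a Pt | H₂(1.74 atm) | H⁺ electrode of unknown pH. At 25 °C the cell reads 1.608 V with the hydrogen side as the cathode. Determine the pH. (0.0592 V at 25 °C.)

E°_cell = 1.66 V and n = 6.
log Q = n(E° − E)/0.0592 = 6×(1.66 − 1.608)/0.0592 = 5.270.
With Q = [Al³⁺]^2·P(H₂)^3 / [H⁺]^6, solving for [H⁺] gives log[H⁺] = -1.805, so pH = 1.81.

pH = 1.81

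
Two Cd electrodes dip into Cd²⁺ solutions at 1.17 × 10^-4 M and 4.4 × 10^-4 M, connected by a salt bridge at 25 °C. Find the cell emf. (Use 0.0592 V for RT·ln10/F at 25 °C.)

Both half-cells are Cd²⁺/Cd, so E°_cell = 0. The concentrated side is the cathode; the cell reaction moves Cd²⁺ from high to low concentration with n = 2.
Q = [Cd²⁺]_dilute/[Cd²⁺]_conc = 1.17 × 10^-4/4.4 × 10^-4 = 0.266.
E = 0 − (0.0592/2) log Q = −(0.0592/2)(-0.575) = 0.0170 V.

0.017 V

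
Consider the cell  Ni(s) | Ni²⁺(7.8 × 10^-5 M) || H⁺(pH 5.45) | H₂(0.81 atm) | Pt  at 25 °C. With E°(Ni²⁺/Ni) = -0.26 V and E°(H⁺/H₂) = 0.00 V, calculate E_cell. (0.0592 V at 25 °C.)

0.062 V

The hydrogen couple is the cathode, so E°_cell = 0.26 V; n = 2.
[H⁺] = 10^(−5.45) = 3.5 × 10^-6 M, and Q = [Ni²⁺]·P(H₂) / [H⁺]^2 = 5.02 × 10^6.
E = E° − (0.0592/2) log Q = 0.26 − (0.0592/2)(6.701) = 0.062 V.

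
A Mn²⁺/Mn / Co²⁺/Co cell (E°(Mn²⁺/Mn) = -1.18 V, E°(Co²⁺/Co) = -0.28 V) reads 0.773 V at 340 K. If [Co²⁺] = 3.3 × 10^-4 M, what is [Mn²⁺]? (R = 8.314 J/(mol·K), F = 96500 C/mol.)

From the Nernst equation, ln Q = nF(E° − E)/RT = 2×96500×(0.90 − 0.773)/(8.314×340) = 8.671, so Q = 5830.
With Q = [Mn²⁺]/[Co²⁺] and the known concentrations, [Mn²⁺] in the numerator gives [Mn²⁺] = 1.9 M.

1.9 M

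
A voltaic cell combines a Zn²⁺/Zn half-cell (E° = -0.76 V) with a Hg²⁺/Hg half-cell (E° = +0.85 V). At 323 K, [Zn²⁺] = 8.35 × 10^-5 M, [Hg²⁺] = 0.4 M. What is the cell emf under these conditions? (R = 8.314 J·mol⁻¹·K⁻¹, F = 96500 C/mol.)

1.73 V

The Hg²⁺/Hg couple has the higher reduction potential and acts as the cathode, so E°_cell = +0.85 − (-0.76) = 1.61 V.
Balancing electrons gives n = 2; the reaction quotient is Q = [Zn²⁺]/[Hg²⁺] = 2.09 × 10^-4.
E = E° − (RT/nF) ln Q = 1.61 − (8.314×323)/(2×96500) × (-8.474) = 1.610 + 0.118 = 1.728 V.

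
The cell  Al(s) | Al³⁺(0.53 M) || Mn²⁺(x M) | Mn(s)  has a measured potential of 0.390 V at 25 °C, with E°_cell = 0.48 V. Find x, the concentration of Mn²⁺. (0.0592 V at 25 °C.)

From the Nernst equation, log Q = n(E° − E)/0.0592 = 6(0.48 − 0.390)/0.0592 = 9.122, so Q = 1.32 × 10^9.
With Q = [Al³⁺]^2/[Mn²⁺]^3 and the known concentrations, [Mn²⁺]^3 in the denominator gives [Mn²⁺] = 6 × 10^-4 M.

6 × 10^-4 M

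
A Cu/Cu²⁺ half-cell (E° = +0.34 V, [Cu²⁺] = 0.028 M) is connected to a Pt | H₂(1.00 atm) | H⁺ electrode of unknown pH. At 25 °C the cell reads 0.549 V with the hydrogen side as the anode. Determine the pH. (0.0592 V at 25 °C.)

E°_cell = 0.34 V and n = 2.
log Q = n(E° − E)/0.0592 = 2×(0.34 − 0.549)/0.0592 = -7.061.
With Q = [H⁺]^2 / ([Cu²⁺]·P(H₂)), solving for [H⁺] gives log[H⁺] = -4.307, so pH = 4.31.

pH = 4.31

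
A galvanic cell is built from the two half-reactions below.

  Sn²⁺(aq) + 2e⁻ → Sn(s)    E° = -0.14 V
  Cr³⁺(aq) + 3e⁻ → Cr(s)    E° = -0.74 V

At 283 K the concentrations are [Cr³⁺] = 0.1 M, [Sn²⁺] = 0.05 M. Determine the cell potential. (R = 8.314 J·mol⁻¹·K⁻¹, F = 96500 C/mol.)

0.582 V

The Sn²⁺/Sn couple has the higher reduction potential and acts as the cathode, so E°_cell = -0.14 − (-0.74) = 0.60 V.
Balancing electrons gives n = 6; the reaction quotient is Q = [Cr³⁺]^2/[Sn²⁺]^3 = 80.0.
E = E° − (RT/nF) ln Q = 0.60 − (8.314×283)/(6×96500) × (4.382) = 0.600 − 0.018 = 0.582 V.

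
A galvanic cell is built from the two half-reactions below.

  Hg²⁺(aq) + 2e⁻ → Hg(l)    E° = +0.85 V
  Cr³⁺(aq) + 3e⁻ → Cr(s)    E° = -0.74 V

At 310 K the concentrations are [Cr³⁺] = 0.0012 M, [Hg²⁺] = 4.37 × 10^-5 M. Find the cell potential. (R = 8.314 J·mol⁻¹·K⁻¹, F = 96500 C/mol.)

1.52 V

The Hg²⁺/Hg couple has the higher reduction potential and acts as the cathode, so E°_cell = +0.85 − (-0.74) = 1.59 V.
Balancing electrons gives n = 6; the reaction quotient is Q = [Cr³⁺]^2/[Hg²⁺]^3 = 1.73 × 10^7.
E = E° − (RT/nF) ln Q = 1.59 − (8.314×310)/(6×96500) × (16.664) = 1.590 − 0.074 = 1.516 V.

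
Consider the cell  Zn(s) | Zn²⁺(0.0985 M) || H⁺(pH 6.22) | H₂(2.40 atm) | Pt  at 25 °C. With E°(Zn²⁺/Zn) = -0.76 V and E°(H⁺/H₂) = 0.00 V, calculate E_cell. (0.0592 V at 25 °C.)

0.41 V

The hydrogen couple is the cathode, so E°_cell = 0.76 V; n = 2.
[H⁺] = 10^(−6.22) = 6 × 10^-7 M, and Q = [Zn²⁺]·P(H₂) / [H⁺]^2 = 6.51 × 10^11.
E = E° − (0.0592/2) log Q = 0.76 − (0.0592/2)(11.814) = 0.410 V.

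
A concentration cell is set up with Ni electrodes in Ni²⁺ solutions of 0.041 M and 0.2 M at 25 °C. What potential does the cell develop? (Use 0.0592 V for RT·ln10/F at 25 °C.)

Both half-cells are Ni²⁺/Ni, so E°_cell = 0. The concentrated side is the cathode; the cell reaction moves Ni²⁺ from high to low concentration with n = 2.
Q = [Ni²⁺]_dilute/[Ni²⁺]_conc = 0.041/0.2 = 0.205.
E = 0 − (0.0592/2) log Q = −(0.0592/2)(-0.688) = 0.0204 V.

0.020 V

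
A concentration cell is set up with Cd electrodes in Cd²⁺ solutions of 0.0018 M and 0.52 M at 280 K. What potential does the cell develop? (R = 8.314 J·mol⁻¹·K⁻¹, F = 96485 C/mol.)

0.068 V

Both half-cells are Cd²⁺/Cd, so E°_cell = 0. The concentrated side is the cathode; the cell reaction moves Cd²⁺ from high to low concentration with n = 2.
Q = [Cd²⁺]_dilute/[Cd²⁺]_conc = 0.0018/0.52 = 0.00346.
E = 0 − (RT/nF) ln Q = −((8.314×280)/(2×96485))(-5.666) = 0.0684 V.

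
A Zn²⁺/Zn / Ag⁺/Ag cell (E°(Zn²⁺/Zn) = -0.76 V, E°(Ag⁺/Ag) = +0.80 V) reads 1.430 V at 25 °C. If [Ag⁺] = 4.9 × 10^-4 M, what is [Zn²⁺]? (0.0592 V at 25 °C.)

0.0059 M

From the Nernst equation, log Q = n(E° − E)/0.0592 = 2(1.56 − 1.430)/0.0592 = 4.392, so Q = 2.47 × 10^4.
With Q = [Zn²⁺]/[Ag⁺]^2 and the known concentrations, [Zn²⁺] in the numerator gives [Zn²⁺] = 0.0059 M.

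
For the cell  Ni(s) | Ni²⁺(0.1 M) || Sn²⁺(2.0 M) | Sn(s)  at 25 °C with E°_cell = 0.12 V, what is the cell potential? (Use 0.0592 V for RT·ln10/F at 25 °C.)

Balancing electrons gives n = 2; the reaction quotient is Q = [Ni²⁺]/[Sn²⁺] = 0.0500.
At 25 °C, E = E° − (0.0592/n) log Q = 0.12 − (0.0592/2)(-1.301) = 0.120 + 0.039 = 0.159 V.

0.159 V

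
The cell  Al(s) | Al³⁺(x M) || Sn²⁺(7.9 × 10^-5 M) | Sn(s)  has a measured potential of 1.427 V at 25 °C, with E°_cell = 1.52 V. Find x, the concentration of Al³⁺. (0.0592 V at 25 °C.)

0.036 M

From the Nernst equation, log Q = n(E° − E)/0.0592 = 6(1.52 − 1.427)/0.0592 = 9.426, so Q = 2.66 × 10^9.
With Q = [Al³⁺]^2/[Sn²⁺]^3 and the known concentrations, [Al³⁺]^2 in the numerator gives [Al³⁺] = 0.036 M.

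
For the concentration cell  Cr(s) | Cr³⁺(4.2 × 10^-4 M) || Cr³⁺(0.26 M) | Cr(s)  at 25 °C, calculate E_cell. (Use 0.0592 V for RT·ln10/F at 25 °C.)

0.055 V

Both half-cells are Cr³⁺/Cr, so E°_cell = 0. The concentrated side is the cathode; the cell reaction moves Cr³⁺ from high to low concentration with n = 3.
Q = [Cr³⁺]_dilute/[Cr³⁺]_conc = 4.2 × 10^-4/0.26 = 0.00162.
E = 0 − (0.0592/3) log Q = −(0.0592/3)(-2.792) = 0.0551 V.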